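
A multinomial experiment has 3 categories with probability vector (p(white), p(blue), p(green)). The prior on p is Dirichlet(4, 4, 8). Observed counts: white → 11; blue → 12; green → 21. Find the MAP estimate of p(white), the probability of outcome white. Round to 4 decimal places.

MAP estimate of p(white) = 0.2456

The posterior is Dirichlet(αᵢ + nᵢ) = Dirichlet(15, 16, 29).
For a Dirichlet(a₁,…,a_K) with all aᵢ > 1, the mode has j-th component (aⱼ − 1)/(Σaᵢ − K).
Here Σaᵢ = 60 and K = 3, so p(white) = (15 − 1)/(60 − 3) = 14/57 ≈ 0.2456.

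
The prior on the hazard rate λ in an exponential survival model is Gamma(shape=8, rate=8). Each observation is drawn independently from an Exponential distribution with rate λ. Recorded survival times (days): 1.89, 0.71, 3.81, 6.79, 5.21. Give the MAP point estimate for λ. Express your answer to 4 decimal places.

The Exponential(rate=λ) likelihood is ∝ λ^n e^(−λΣtᵢ). Here n = 5 and Σtᵢ = 1.89 + 0.71 + 3.81 + 6.79 + 5.21 = 18.41.
Posterior ∝ λ^7e^(−8λ) · λ^5e^(−18.41λ) = λ^12e^(−26.41λ), i.e. Gamma(13, 26.41).
Mode = (a−1)/b = 12/26.41 ≈ 0.4544.

λ̂_MAP = 0.4544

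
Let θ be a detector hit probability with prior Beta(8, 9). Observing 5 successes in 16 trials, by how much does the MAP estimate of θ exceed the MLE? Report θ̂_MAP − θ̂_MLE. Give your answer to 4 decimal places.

MAP − MLE = 0.0746

Posterior is Beta(13, 20); MAP = (13−1)/(33−2) = 12/31 ≈ 0.38710.
MLE ignores the prior: θ̂_MLE = k/n = 5/16 ≈ 0.31250.
Difference = 12/31 − 5/16 = 37/496 ≈ 0.0746.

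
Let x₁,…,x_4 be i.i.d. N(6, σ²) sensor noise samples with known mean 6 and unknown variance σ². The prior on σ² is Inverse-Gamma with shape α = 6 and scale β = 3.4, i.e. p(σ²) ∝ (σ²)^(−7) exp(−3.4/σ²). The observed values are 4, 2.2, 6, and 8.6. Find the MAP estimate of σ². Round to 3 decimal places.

σ̂²_MAP = 1.778

Sum of squared deviations about the known mean: SS = (4−6)² + (2.2−6)² + (6−6)² + (8.6−6)² = 25.2.
The Normal likelihood contributes (σ²)^(−n/2) exp(−SS/(2σ²)), so the posterior is Inverse-Gamma(α + n/2, β + SS/2) = Inverse-Gamma(8, 16).
The mode of Inverse-Gamma(a, b) is b/(a+1) = 16/9 ≈ 1.778.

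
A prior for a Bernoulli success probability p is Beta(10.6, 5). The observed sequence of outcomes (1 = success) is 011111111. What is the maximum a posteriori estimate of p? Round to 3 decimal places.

Prior: Beta(10.6, 5).
Data: 8 successes in 9 trials (from the sequence). The binomial likelihood contributes p^8(1−p)^1, so the posterior is Beta(10.6+8, 5+1) = Beta(18.6, 6).
For Beta(a, b) with a, b > 1 the mode is (a−1)/(a+b−2) = 17.6/22.6 ≈ 0.779.

p̂_MAP = 0.779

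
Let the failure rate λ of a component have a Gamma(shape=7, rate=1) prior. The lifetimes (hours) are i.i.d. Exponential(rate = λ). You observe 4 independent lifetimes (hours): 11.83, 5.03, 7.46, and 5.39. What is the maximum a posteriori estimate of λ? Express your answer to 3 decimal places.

λ̂_MAP = 0.326

The Exponential(rate=λ) likelihood is ∝ λ^n e^(−λΣtᵢ). Here n = 4 and Σtᵢ = 11.83 + 5.03 + 7.46 + 5.39 = 29.71.
Posterior ∝ λ^6e^(−1λ) · λ^4e^(−29.71λ) = λ^10e^(−30.71λ), i.e. Gamma(11, 30.71).
Mode = (a−1)/b = 10/30.71 ≈ 0.326.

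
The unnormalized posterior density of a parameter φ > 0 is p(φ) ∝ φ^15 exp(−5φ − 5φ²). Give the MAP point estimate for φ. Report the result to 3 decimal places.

ℓ'(φ) = 15/φ − 5 − 10φ. Setting this to zero and multiplying by φ: 10φ² + 5φ − 15 = 0.
φ = (−5 + √(5² + 4·10·15)) / (2·10) = (−5 + √625) / 20 = (−5 + 25)/20 = 1.
ℓ''(φ) = −15/φ² − 10 < 0, confirming a maximum.

φ̂_MAP = 1.000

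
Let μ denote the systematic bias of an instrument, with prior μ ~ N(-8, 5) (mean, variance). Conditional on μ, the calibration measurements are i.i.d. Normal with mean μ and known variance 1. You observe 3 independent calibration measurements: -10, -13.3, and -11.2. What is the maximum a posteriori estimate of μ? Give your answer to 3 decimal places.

μ̂_MAP = -11.281

n = 3; x̄ = ((-10) + (-13.3) + (-11.2))/3 = -34.5/3 = -11.5.
For a Normal prior and Normal likelihood with known variance, the posterior is Normal; its mode equals its mean, the precision-weighted average.
Prior precision 1/σ₀² = 1/5 = 0.2; data precision n/σ² = 3/1 = 3.
μ̂ = (0.2·(-8) + 3·(-11.5)) / (0.2 + 3) = (-36.1)/3.2 = -11.28125 ≈ -11.281.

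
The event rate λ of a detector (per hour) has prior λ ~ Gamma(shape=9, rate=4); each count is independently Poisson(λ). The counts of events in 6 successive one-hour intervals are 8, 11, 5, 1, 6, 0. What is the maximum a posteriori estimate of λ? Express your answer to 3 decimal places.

λ̂_MAP = 3.900

Σxᵢ = 8+11+5+1+6+0 = 31, with n = 6.
Posterior ∝ λ^8e^(−4λ) · λ^31e^(−6λ) = λ^39e^(−10λ), i.e. Gamma(shape=40, rate=10).
The mode of a Gamma(a, b) with a ≥ 1 (shape–rate) is (a−1)/b = 39/10 ≈ 3.900.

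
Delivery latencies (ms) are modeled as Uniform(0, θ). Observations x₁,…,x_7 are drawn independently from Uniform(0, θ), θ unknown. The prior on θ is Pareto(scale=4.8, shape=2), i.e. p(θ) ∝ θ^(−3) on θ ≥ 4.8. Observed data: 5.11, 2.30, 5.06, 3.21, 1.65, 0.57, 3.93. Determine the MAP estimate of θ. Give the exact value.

The Uniform(0, θ) likelihood is θ^(−n) for θ ≥ max(xᵢ), zero otherwise. Here max(xᵢ) = 5.11.
Posterior ∝ θ^(−3) · θ^(−7) = θ^(−10) on θ ≥ max(4.8, 5.11) = 5.11.
This density is strictly decreasing in θ, so the posterior mode lies at the lower boundary of the support.

θ̂_MAP = 5.11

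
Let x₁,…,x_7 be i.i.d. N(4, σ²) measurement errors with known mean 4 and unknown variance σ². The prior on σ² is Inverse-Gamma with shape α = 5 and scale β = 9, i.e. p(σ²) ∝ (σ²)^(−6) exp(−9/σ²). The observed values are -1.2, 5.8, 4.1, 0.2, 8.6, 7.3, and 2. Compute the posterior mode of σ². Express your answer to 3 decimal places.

σ̂²_MAP = 5.199

Sum of squared deviations about the known mean: SS = (-1.2−4)² + (5.8−4)² + (4.1−4)² + (0.2−4)² + (8.6−4)² + (7.3−4)² + (2−4)² = 80.78.
The Normal likelihood contributes (σ²)^(−n/2) exp(−SS/(2σ²)), so the posterior is Inverse-Gamma(α + n/2, β + SS/2) = Inverse-Gamma(8.5, 49.39).
The mode of Inverse-Gamma(a, b) is b/(a+1) = 49.39/9.5 ≈ 5.199.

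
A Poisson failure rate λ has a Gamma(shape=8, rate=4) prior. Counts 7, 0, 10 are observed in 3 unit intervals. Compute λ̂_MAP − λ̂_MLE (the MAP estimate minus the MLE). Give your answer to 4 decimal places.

MAP − MLE = -2.2381

Σxᵢ = 17. Posterior is Gamma(25, 7); MAP = (25−1)/7 = 24/7 ≈ 3.42857.
MLE = x̄ = 17/3 ≈ 5.66667.
Difference = 24/7 − 17/3 = -47/21 ≈ -2.2381.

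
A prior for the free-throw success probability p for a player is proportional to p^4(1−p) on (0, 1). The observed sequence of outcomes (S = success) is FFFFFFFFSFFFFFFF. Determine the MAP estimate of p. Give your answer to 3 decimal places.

p̂_MAP = 0.238

The prior density ∝ p^4(1−p)^1 is the kernel of Beta(5, 2).
Data: 1 success in 16 trials (from the sequence). The binomial likelihood contributes p(1−p)^15, so the posterior is Beta(5+1, 2+15) = Beta(6, 17).
For Beta(a, b) with a, b > 1 the mode is (a−1)/(a+b−2) = 5/21 ≈ 0.238.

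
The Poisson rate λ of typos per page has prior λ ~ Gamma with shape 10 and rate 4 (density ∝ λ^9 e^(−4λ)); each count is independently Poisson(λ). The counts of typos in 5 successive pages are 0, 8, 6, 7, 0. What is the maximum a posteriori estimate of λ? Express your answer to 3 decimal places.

λ̂_MAP = 3.333

Σxᵢ = 0+8+6+7+0 = 21, with n = 5.
Posterior ∝ λ^9e^(−4λ) · λ^21e^(−5λ) = λ^30e^(−9λ), i.e. Gamma(shape=31, rate=9).
The mode of a Gamma(a, b) with a ≥ 1 (shape–rate) is (a−1)/b = 30/9 ≈ 3.333.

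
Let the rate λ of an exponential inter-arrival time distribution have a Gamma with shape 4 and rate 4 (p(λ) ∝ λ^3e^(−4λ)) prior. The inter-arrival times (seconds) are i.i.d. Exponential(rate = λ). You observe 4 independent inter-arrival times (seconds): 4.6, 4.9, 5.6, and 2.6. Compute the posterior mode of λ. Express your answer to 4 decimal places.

The Exponential(rate=λ) likelihood is ∝ λ^n e^(−λΣtᵢ). Here n = 4 and Σtᵢ = 4.6 + 4.9 + 5.6 + 2.6 = 17.7.
Posterior ∝ λ^3e^(−4λ) · λ^4e^(−17.7λ) = λ^7e^(−21.7λ), i.e. Gamma(8, 21.7).
Mode = (a−1)/b = 7/21.7 ≈ 0.3226.

λ̂_MAP = 0.3226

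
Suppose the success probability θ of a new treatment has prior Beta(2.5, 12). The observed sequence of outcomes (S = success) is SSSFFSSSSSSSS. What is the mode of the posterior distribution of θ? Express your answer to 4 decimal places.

θ̂_MAP = 0.4902

Prior: Beta(2.5, 12).
Data: 11 successes in 13 trials (from the sequence). The binomial likelihood contributes θ^11(1−θ)^2, so the posterior is Beta(2.5+11, 12+2) = Beta(13.5, 14).
For Beta(a, b) with a, b > 1 the mode is (a−1)/(a+b−2) = 12.5/25.5 ≈ 0.4902.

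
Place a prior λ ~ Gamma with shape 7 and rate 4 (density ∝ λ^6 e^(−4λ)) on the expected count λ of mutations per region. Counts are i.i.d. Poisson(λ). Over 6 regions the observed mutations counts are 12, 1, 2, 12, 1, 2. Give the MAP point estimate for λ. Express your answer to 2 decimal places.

λ̂_MAP = 3.60

Σxᵢ = 12+1+2+12+1+2 = 30, with n = 6.
Posterior ∝ λ^6e^(−4λ) · λ^30e^(−6λ) = λ^36e^(−10λ), i.e. Gamma(shape=37, rate=10).
The mode of a Gamma(a, b) with a ≥ 1 (shape–rate) is (a−1)/b = 36/10 ≈ 3.60.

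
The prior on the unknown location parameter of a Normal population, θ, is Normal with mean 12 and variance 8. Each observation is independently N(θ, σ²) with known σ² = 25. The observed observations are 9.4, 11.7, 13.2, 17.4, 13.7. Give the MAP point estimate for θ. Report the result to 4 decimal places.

n = 5; x̄ = (9.4 + 11.7 + 13.2 + 17.4 + 13.7)/5 = 65.4/5 = 13.08.
For a Normal prior and Normal likelihood with known variance, the posterior is Normal; its mode equals its mean, the precision-weighted average.
Prior precision 1/σ₀² = 1/8 = 0.125; data precision n/σ² = 5/25 = 0.2.
θ̂ = (0.125·12 + 0.2·13.08) / (0.125 + 0.2) = 4.116/0.325 = 4116/325 ≈ 12.6646.

θ̂_MAP = 12.6646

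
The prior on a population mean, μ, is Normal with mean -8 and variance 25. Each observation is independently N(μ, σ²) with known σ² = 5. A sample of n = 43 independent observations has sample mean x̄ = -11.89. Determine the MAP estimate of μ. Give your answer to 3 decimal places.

μ̂_MAP = -11.872

n = 43, x̄ = -11.89.
For a Normal prior and Normal likelihood with known variance, the posterior is Normal; its mode equals its mean, the precision-weighted average.
Prior precision 1/σ₀² = 1/25 = 0.04; data precision n/σ² = 43/5 = 8.6.
μ̂ = (0.04·(-8) + 8.6·(-11.89)) / (0.04 + 8.6) = (-102.574)/8.64 = -51287/4320 ≈ -11.872.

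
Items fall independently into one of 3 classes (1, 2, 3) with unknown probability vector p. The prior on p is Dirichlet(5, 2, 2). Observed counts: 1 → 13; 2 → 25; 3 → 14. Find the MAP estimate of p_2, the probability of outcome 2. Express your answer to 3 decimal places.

MAP estimate: 0.448

The posterior is Dirichlet(αᵢ + nᵢ) = Dirichlet(18, 27, 16).
For a Dirichlet(a₁,…,a_K) with all aᵢ > 1, the mode has j-th component (aⱼ − 1)/(Σaᵢ − K).
Here Σaᵢ = 61 and K = 3, so p_2 = (27 − 1)/(61 − 3) = 26/58 ≈ 0.448.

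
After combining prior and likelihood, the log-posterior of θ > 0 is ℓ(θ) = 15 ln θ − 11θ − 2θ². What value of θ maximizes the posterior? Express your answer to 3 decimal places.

ℓ'(θ) = 15/θ − 11 − 4θ. Setting this to zero and multiplying by θ: 4θ² + 11θ − 15 = 0.
θ = (−11 + √(11² + 4·4·15)) / (2·4) = (−11 + √361) / 8 = (−11 + 19)/8 = 1.
ℓ''(θ) = −15/θ² − 4 < 0, confirming a maximum.

θ̂_MAP = 1.000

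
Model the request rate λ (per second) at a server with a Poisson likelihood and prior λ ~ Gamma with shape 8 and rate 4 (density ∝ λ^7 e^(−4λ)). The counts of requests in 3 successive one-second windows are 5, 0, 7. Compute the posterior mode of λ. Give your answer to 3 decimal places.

λ̂_MAP = 2.714

Σxᵢ = 5+0+7 = 12, with n = 3.
Posterior ∝ λ^7e^(−4λ) · λ^12e^(−3λ) = λ^19e^(−7λ), i.e. Gamma(shape=20, rate=7).
The mode of a Gamma(a, b) with a ≥ 1 (shape–rate) is (a−1)/b = 19/7 ≈ 2.714.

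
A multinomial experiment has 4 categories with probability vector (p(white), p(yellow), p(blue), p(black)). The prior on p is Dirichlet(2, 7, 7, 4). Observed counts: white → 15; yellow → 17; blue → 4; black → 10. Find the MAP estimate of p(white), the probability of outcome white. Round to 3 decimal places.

The posterior is Dirichlet(αᵢ + nᵢ) = Dirichlet(17, 24, 11, 14).
For a Dirichlet(a₁,…,a_K) with all aᵢ > 1, the mode has j-th component (aⱼ − 1)/(Σaᵢ − K).
Here Σaᵢ = 66 and K = 4, so p(white) = (17 − 1)/(66 − 4) = 16/62 ≈ 0.258.

MAP estimate of p(white) = 0.258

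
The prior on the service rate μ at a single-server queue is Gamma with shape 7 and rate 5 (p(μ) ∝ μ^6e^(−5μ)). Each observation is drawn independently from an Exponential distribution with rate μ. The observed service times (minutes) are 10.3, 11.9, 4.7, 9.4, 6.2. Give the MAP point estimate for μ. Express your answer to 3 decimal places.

μ̂_MAP = 0.232

The Exponential(rate=μ) likelihood is ∝ μ^n e^(−μΣtᵢ). Here n = 5 and Σtᵢ = 10.3 + 11.9 + 4.7 + 9.4 + 6.2 = 42.5.
Posterior ∝ μ^6e^(−5μ) · μ^5e^(−42.5μ) = μ^11e^(−47.5μ), i.e. Gamma(12, 47.5).
Mode = (a−1)/b = 11/47.5 ≈ 0.232.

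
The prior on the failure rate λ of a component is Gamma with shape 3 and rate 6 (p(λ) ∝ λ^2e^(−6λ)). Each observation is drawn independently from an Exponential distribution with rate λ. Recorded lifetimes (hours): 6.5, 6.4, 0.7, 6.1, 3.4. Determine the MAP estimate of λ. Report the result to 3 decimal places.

λ̂_MAP = 0.241

The Exponential(rate=λ) likelihood is ∝ λ^n e^(−λΣtᵢ). Here n = 5 and Σtᵢ = 6.5 + 6.4 + 0.7 + 6.1 + 3.4 = 23.1.
Posterior ∝ λ^2e^(−6λ) · λ^5e^(−23.1λ) = λ^7e^(−29.1λ), i.e. Gamma(8, 29.1).
Mode = (a−1)/b = 7/29.1 ≈ 0.241.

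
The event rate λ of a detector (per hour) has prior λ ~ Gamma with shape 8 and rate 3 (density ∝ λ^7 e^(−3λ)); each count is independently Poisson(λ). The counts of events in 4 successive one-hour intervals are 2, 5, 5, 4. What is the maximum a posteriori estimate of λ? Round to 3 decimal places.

Σxᵢ = 2+5+5+4 = 16, with n = 4.
Posterior ∝ λ^7e^(−3λ) · λ^16e^(−4λ) = λ^23e^(−7λ), i.e. Gamma(shape=24, rate=7).
The mode of a Gamma(a, b) with a ≥ 1 (shape–rate) is (a−1)/b = 23/7 ≈ 3.286.

λ̂_MAP = 3.286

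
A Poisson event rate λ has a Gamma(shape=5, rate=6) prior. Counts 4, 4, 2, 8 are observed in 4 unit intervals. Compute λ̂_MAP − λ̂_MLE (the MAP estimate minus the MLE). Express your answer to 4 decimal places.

MAP − MLE = -2.3000

Σxᵢ = 18. Posterior is Gamma(23, 10); MAP = (23−1)/10 = 22/10 ≈ 2.20000.
MLE = x̄ = 18/4 ≈ 4.50000.
Difference = 22/10 − 18/4 = -23/10 ≈ -2.3000.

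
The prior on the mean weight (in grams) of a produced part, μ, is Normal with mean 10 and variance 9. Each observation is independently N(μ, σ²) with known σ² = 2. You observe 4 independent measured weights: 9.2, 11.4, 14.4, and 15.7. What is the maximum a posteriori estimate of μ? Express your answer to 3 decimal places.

n = 4; x̄ = (9.2 + 11.4 + 14.4 + 15.7)/4 = 50.7/4 = 12.675.
For a Normal prior and Normal likelihood with known variance, the posterior is Normal; its mode equals its mean, the precision-weighted average.
Prior precision 1/σ₀² = 1/9; data precision n/σ² = 4/2 = 2.
μ̂ = ((1/9)·10 + 2·12.675) / (1/9 + 2) = (4763/180)/(19/9) = 4763/380 ≈ 12.534.

μ̂_MAP = 12.534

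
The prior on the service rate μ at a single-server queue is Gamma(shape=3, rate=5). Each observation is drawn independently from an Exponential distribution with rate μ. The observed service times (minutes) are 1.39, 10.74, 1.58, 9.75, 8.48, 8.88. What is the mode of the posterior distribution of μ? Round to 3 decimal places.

The Exponential(rate=μ) likelihood is ∝ μ^n e^(−μΣtᵢ). Here n = 6 and Σtᵢ = 1.39 + 10.74 + 1.58 + 9.75 + 8.48 + 8.88 = 40.82.
Posterior ∝ μ^2e^(−5μ) · μ^6e^(−40.82μ) = μ^8e^(−45.82μ), i.e. Gamma(9, 45.82).
Mode = (a−1)/b = 8/45.82 ≈ 0.175.

μ̂_MAP = 0.175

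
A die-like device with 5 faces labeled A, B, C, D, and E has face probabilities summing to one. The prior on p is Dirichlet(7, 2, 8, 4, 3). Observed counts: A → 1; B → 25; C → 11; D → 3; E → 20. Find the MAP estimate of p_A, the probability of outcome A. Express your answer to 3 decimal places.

MAP estimate of p_A = 0.089

The posterior is Dirichlet(αᵢ + nᵢ) = Dirichlet(8, 27, 19, 7, 23).
For a Dirichlet(a₁,…,a_K) with all aᵢ > 1, the mode has j-th component (aⱼ − 1)/(Σaᵢ − K).
Here Σaᵢ = 84 and K = 5, so p_A = (8 − 1)/(84 − 5) = 7/79 ≈ 0.089.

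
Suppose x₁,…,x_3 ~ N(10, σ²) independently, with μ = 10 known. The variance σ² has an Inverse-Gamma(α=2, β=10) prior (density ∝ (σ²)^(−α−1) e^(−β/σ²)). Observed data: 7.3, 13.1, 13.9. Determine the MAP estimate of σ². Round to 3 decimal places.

Sum of squared deviations about the known mean: SS = (7.3−10)² + (13.1−10)² + (13.9−10)² = 32.11.
The Normal likelihood contributes (σ²)^(−n/2) exp(−SS/(2σ²)), so the posterior is Inverse-Gamma(α + n/2, β + SS/2) = Inverse-Gamma(3.5, 26.055).
The mode of Inverse-Gamma(a, b) is b/(a+1) = 26.055/4.5 ≈ 5.790.

σ̂²_MAP = 5.790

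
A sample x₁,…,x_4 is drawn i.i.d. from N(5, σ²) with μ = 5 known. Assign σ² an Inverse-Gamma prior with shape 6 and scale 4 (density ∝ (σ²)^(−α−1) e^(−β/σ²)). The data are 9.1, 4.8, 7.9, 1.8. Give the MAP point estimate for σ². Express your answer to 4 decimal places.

σ̂²_MAP = 2.4167

Sum of squared deviations about the known mean: SS = (9.1−5)² + (4.8−5)² + (7.9−5)² + (1.8−5)² = 35.5.
The Normal likelihood contributes (σ²)^(−n/2) exp(−SS/(2σ²)), so the posterior is Inverse-Gamma(α + n/2, β + SS/2) = Inverse-Gamma(8, 21.75).
The mode of Inverse-Gamma(a, b) is b/(a+1) = 21.75/9 ≈ 2.4167.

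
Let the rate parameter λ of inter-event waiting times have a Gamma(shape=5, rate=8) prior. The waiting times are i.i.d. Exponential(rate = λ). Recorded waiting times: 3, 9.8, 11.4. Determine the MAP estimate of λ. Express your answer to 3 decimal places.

λ̂_MAP = 0.217

The Exponential(rate=λ) likelihood is ∝ λ^n e^(−λΣtᵢ). Here n = 3 and Σtᵢ = 3 + 9.8 + 11.4 = 24.2.
Posterior ∝ λ^4e^(−8λ) · λ^3e^(−24.2λ) = λ^7e^(−32.2λ), i.e. Gamma(8, 32.2).
Mode = (a−1)/b = 7/32.2 ≈ 0.217.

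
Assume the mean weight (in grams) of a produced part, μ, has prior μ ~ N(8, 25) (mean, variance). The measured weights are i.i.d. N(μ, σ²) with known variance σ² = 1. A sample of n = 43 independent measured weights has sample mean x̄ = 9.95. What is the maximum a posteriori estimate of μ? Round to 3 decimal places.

n = 43, x̄ = 9.95.
For a Normal prior and Normal likelihood with known variance, the posterior is Normal; its mode equals its mean, the precision-weighted average.
Prior precision 1/σ₀² = 1/25 = 0.04; data precision n/σ² = 43/1 = 43.
μ̂ = (0.04·8 + 43·9.95) / (0.04 + 43) = 428.17/43.04 = 42817/4304 ≈ 9.948.

μ̂_MAP = 9.948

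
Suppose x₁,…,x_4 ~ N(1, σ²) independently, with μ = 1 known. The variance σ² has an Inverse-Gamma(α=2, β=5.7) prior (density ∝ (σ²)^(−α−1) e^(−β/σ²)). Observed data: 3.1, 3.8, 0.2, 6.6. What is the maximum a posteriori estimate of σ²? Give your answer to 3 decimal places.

σ̂²_MAP = 5.565

Sum of squared deviations about the known mean: SS = (3.1−1)² + (3.8−1)² + (0.2−1)² + (6.6−1)² = 44.25.
The Normal likelihood contributes (σ²)^(−n/2) exp(−SS/(2σ²)), so the posterior is Inverse-Gamma(α + n/2, β + SS/2) = Inverse-Gamma(4, 27.825).
The mode of Inverse-Gamma(a, b) is b/(a+1) = 27.825/5 ≈ 5.565.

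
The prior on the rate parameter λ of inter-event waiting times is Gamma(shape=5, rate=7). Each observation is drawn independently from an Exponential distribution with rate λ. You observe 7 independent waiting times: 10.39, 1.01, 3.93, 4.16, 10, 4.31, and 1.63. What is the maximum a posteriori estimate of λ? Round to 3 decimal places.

λ̂_MAP = 0.259

The Exponential(rate=λ) likelihood is ∝ λ^n e^(−λΣtᵢ). Here n = 7 and Σtᵢ = 10.39 + 1.01 + 3.93 + 4.16 + 10 + 4.31 + 1.63 = 35.43.
Posterior ∝ λ^4e^(−7λ) · λ^7e^(−35.43λ) = λ^11e^(−42.43λ), i.e. Gamma(12, 42.43).
Mode = (a−1)/b = 11/42.43 ≈ 0.259.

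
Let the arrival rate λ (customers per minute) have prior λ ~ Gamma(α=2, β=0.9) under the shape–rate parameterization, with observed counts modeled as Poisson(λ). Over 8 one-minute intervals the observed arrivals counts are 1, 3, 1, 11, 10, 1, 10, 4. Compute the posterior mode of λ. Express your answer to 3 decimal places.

Σxᵢ = 1+3+1+11+10+1+10+4 = 41, with n = 8.
Posterior ∝ λe^(−0.9λ) · λ^41e^(−8λ) = λ^42e^(−8.9λ), i.e. Gamma(shape=43, rate=8.9).
The mode of a Gamma(a, b) with a ≥ 1 (shape–rate) is (a−1)/b = 42/8.9 ≈ 4.719.

λ̂_MAP = 4.719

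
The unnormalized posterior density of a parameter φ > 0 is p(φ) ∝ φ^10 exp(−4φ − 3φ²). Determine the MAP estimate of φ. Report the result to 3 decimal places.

ℓ'(φ) = 10/φ − 4 − 6φ. Setting this to zero and multiplying by φ: 6φ² + 4φ − 10 = 0.
φ = (−4 + √(4² + 4·6·10)) / (2·6) = (−4 + √256) / 12 = (−4 + 16)/12 = 1.
ℓ''(φ) = −10/φ² − 6 < 0, confirming a maximum.

φ̂_MAP = 1.000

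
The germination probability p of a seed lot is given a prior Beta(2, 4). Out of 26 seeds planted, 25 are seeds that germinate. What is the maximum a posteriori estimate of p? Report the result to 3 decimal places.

Prior: Beta(2, 4).
Data: 25 successes in 26 trials. The binomial likelihood contributes p^25(1−p)^1, so the posterior is Beta(2+25, 4+1) = Beta(27, 5).
For Beta(a, b) with a, b > 1 the mode is (a−1)/(a+b−2) = 26/30 ≈ 0.867.

p̂_MAP = 0.867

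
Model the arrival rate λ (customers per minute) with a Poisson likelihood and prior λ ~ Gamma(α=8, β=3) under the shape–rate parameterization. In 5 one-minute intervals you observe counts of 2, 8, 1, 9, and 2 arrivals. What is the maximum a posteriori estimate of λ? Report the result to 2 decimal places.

Σxᵢ = 2+8+1+9+2 = 22, with n = 5.
Posterior ∝ λ^7e^(−3λ) · λ^22e^(−5λ) = λ^29e^(−8λ), i.e. Gamma(shape=30, rate=8).
The mode of a Gamma(a, b) with a ≥ 1 (shape–rate) is (a−1)/b = 29/8 ≈ 3.63.

λ̂_MAP = 3.63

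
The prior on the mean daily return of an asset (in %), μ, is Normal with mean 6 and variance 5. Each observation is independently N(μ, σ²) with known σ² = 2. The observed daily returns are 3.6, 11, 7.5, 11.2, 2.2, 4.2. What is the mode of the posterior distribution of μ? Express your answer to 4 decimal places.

n = 6; x̄ = (3.6 + 11 + 7.5 + 11.2 + 2.2 + 4.2)/6 = 39.7/6 = 397/60 ≈ 6.6167.
For a Normal prior and Normal likelihood with known variance, the posterior is Normal; its mode equals its mean, the precision-weighted average.
Prior precision 1/σ₀² = 1/5 = 0.2; data precision n/σ² = 6/2 = 3.
μ̂ = (0.2·6 + 3·(397/60)) / (0.2 + 3) = 21.05/3.2 = 6.578125 ≈ 6.5781.

μ̂_MAP = 6.5781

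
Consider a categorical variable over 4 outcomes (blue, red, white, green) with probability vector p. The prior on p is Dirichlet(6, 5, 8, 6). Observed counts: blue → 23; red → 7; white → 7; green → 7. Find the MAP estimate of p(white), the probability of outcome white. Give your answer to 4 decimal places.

MAP estimate of p(white) = 0.2154

The posterior is Dirichlet(αᵢ + nᵢ) = Dirichlet(29, 12, 15, 13).
For a Dirichlet(a₁,…,a_K) with all aᵢ > 1, the mode has j-th component (aⱼ − 1)/(Σaᵢ − K).
Here Σaᵢ = 69 and K = 4, so p(white) = (15 − 1)/(69 − 4) = 14/65 ≈ 0.2154.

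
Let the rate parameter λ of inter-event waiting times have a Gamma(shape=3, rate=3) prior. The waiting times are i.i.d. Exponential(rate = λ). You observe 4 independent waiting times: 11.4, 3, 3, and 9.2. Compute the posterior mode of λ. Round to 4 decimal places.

The Exponential(rate=λ) likelihood is ∝ λ^n e^(−λΣtᵢ). Here n = 4 and Σtᵢ = 11.4 + 3 + 3 + 9.2 = 26.6.
Posterior ∝ λ^2e^(−3λ) · λ^4e^(−26.6λ) = λ^6e^(−29.6λ), i.e. Gamma(7, 29.6).
Mode = (a−1)/b = 6/29.6 ≈ 0.2027.

λ̂_MAP = 0.2027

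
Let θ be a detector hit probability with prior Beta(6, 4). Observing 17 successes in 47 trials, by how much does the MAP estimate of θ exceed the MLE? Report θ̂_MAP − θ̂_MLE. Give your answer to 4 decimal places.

MAP − MLE = 0.0383

Posterior is Beta(23, 34); MAP = (23−1)/(57−2) = 22/55 ≈ 0.40000.
MLE ignores the prior: θ̂_MLE = k/n = 17/47 ≈ 0.36170.
Difference = 22/55 − 17/47 = 9/235 ≈ 0.0383.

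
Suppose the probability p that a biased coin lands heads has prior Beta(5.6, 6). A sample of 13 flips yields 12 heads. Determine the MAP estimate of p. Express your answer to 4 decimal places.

Prior: Beta(5.6, 6).
Data: 12 successes in 13 trials. The binomial likelihood contributes p^12(1−p)^1, so the posterior is Beta(5.6+12, 6+1) = Beta(17.6, 7).
For Beta(a, b) with a, b > 1 the mode is (a−1)/(a+b−2) = 16.6/22.6 ≈ 0.7345.

p̂_MAP = 0.7345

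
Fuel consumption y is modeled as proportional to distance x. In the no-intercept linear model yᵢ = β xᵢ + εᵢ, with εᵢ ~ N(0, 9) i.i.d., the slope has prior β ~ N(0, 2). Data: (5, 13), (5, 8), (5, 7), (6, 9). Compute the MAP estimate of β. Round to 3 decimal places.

log p(β | y) = −Σ(yᵢ − βxᵢ)²/(2·9) − β²/(2·2) + const.
Setting the derivative to zero: Σxᵢ(yᵢ − βxᵢ)/9 − β/2 = 0, so β = Σxᵢyᵢ / (Σxᵢ² + σ²/τ²).
Σxᵢyᵢ = 5·13 + 5·8 + 5·7 + 6·9 = 194; Σxᵢ² = 111; σ²/τ² = 4.5.
β̂_MAP = 194 / (111 + 4.5) = 194/115.5 ≈ 1.680.

β̂_MAP = 1.680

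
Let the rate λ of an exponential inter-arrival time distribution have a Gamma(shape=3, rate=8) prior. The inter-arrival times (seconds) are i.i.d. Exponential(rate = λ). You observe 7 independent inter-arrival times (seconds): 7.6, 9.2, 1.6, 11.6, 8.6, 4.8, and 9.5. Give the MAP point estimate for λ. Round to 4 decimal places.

λ̂_MAP = 0.1478

The Exponential(rate=λ) likelihood is ∝ λ^n e^(−λΣtᵢ). Here n = 7 and Σtᵢ = 7.6 + 9.2 + 1.6 + 11.6 + 8.6 + 4.8 + 9.5 = 52.9.
Posterior ∝ λ^2e^(−8λ) · λ^7e^(−52.9λ) = λ^9e^(−60.9λ), i.e. Gamma(10, 60.9).
Mode = (a−1)/b = 9/60.9 ≈ 0.1478.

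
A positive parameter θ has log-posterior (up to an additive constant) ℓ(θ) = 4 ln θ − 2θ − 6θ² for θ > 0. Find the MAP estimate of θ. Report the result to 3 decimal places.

ℓ'(θ) = 4/θ − 2 − 12θ. Setting this to zero and multiplying by θ: 12θ² + 2θ − 4 = 0.
θ = (−2 + √(2² + 4·12·4)) / (2·12) = (−2 + √196) / 24 = (−2 + 14)/24 = 1/2.
ℓ''(θ) = −4/θ² − 12 < 0, confirming a maximum.

θ̂_MAP = 0.500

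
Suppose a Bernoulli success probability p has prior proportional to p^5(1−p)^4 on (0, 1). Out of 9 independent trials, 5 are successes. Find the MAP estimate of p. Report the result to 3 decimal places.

p̂_MAP = 0.556

The prior density ∝ p^5(1−p)^4 is the kernel of Beta(6, 5).
Data: 5 successes in 9 trials. The binomial likelihood contributes p^5(1−p)^4, so the posterior is Beta(6+5, 5+4) = Beta(11, 9).
For Beta(a, b) with a, b > 1 the mode is (a−1)/(a+b−2) = 10/18 ≈ 0.556.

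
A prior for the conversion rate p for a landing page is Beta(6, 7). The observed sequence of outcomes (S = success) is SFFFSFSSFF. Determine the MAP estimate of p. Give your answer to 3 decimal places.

p̂_MAP = 0.429

Prior: Beta(6, 7).
Data: 4 successes in 10 trials (from the sequence). The binomial likelihood contributes p^4(1−p)^6, so the posterior is Beta(6+4, 7+6) = Beta(10, 13).
For Beta(a, b) with a, b > 1 the mode is (a−1)/(a+b−2) = 9/21 ≈ 0.429.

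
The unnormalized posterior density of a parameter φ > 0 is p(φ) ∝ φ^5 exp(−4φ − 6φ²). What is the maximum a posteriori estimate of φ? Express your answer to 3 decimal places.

φ̂_MAP = 0.500

ℓ'(φ) = 5/φ − 4 − 12φ. Setting this to zero and multiplying by φ: 12φ² + 4φ − 5 = 0.
φ = (−4 + √(4² + 4·12·5)) / (2·12) = (−4 + √256) / 24 = (−4 + 16)/24 = 1/2.
ℓ''(φ) = −5/φ² − 12 < 0, confirming a maximum.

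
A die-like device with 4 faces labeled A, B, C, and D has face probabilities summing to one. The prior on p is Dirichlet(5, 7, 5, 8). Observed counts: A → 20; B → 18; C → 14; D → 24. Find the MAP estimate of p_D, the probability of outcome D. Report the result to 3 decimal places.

MAP estimate of p_D = 0.320

The posterior is Dirichlet(αᵢ + nᵢ) = Dirichlet(25, 25, 19, 32).
For a Dirichlet(a₁,…,a_K) with all aᵢ > 1, the mode has j-th component (aⱼ − 1)/(Σaᵢ − K).
Here Σaᵢ = 101 and K = 4, so p_D = (32 − 1)/(101 − 4) = 31/97 ≈ 0.320.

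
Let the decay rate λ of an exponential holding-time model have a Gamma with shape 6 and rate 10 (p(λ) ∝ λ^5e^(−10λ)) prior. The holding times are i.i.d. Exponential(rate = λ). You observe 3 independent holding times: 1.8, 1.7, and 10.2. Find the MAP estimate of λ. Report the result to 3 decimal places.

The Exponential(rate=λ) likelihood is ∝ λ^n e^(−λΣtᵢ). Here n = 3 and Σtᵢ = 1.8 + 1.7 + 10.2 = 13.7.
Posterior ∝ λ^5e^(−10λ) · λ^3e^(−13.7λ) = λ^8e^(−23.7λ), i.e. Gamma(9, 23.7).
Mode = (a−1)/b = 8/23.7 ≈ 0.338.

λ̂_MAP = 0.338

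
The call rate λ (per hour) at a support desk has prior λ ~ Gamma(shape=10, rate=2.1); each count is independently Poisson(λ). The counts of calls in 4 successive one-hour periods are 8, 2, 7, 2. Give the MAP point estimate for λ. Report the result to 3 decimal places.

Σxᵢ = 8+2+7+2 = 19, with n = 4.
Posterior ∝ λ^9e^(−2.1λ) · λ^19e^(−4λ) = λ^28e^(−6.1λ), i.e. Gamma(shape=29, rate=6.1).
The mode of a Gamma(a, b) with a ≥ 1 (shape–rate) is (a−1)/b = 28/6.1 ≈ 4.590.

λ̂_MAP = 4.590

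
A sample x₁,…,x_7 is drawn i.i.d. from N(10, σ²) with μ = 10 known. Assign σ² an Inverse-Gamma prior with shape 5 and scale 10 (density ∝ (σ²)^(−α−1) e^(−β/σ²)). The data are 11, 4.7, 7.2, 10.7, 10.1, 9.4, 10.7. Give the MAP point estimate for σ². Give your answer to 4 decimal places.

Sum of squared deviations about the known mean: SS = (11−10)² + (4.7−10)² + (7.2−10)² + (10.7−10)² + (10.1−10)² + (9.4−10)² + (10.7−10)² = 38.28.
The Normal likelihood contributes (σ²)^(−n/2) exp(−SS/(2σ²)), so the posterior is Inverse-Gamma(α + n/2, β + SS/2) = Inverse-Gamma(8.5, 29.14).
The mode of Inverse-Gamma(a, b) is b/(a+1) = 29.14/9.5 ≈ 3.0674.

σ̂²_MAP = 3.0674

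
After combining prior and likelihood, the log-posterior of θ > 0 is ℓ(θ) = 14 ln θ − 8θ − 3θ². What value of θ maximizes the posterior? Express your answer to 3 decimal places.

θ̂_MAP = 1.000

ℓ'(θ) = 14/θ − 8 − 6θ. Setting this to zero and multiplying by θ: 6θ² + 8θ − 14 = 0.
θ = (−8 + √(8² + 4·6·14)) / (2·6) = (−8 + √400) / 12 = (−8 + 20)/12 = 1.
ℓ''(θ) = −14/θ² − 6 < 0, confirming a maximum.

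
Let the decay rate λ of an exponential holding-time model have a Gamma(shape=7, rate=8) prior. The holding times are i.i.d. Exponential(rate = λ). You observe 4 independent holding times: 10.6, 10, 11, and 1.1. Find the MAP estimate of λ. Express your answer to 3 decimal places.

The Exponential(rate=λ) likelihood is ∝ λ^n e^(−λΣtᵢ). Here n = 4 and Σtᵢ = 10.6 + 10 + 11 + 1.1 = 32.7.
Posterior ∝ λ^6e^(−8λ) · λ^4e^(−32.7λ) = λ^10e^(−40.7λ), i.e. Gamma(11, 40.7).
Mode = (a−1)/b = 10/40.7 ≈ 0.246.

λ̂_MAP = 0.246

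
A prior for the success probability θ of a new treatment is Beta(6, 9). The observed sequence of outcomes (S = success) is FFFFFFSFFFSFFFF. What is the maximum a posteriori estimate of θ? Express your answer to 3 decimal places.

θ̂_MAP = 0.250

Prior: Beta(6, 9).
Data: 2 successes in 15 trials (from the sequence). The binomial likelihood contributes θ^2(1−θ)^13, so the posterior is Beta(6+2, 9+13) = Beta(8, 22).
For Beta(a, b) with a, b > 1 the mode is (a−1)/(a+b−2) = 7/28 ≈ 0.250.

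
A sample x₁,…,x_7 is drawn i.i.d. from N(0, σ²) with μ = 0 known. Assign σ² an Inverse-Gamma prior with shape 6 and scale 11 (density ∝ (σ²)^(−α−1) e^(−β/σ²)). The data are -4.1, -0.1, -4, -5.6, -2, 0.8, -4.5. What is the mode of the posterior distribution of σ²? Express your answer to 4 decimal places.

σ̂²_MAP = 5.2890

Sum of squared deviations about the known mean: SS = (-4.1−0)² + (-0.1−0)² + (-4−0)² + (-5.6−0)² + (-2−0)² + (0.8−0)² + (-4.5−0)² = 89.07.
The Normal likelihood contributes (σ²)^(−n/2) exp(−SS/(2σ²)), so the posterior is Inverse-Gamma(α + n/2, β + SS/2) = Inverse-Gamma(9.5, 55.535).
The mode of Inverse-Gamma(a, b) is b/(a+1) = 55.535/10.5 ≈ 5.2890.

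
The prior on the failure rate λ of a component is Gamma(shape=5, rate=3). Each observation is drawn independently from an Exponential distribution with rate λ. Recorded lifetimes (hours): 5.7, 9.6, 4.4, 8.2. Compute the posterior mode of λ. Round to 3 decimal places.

The Exponential(rate=λ) likelihood is ∝ λ^n e^(−λΣtᵢ). Here n = 4 and Σtᵢ = 5.7 + 9.6 + 4.4 + 8.2 = 27.9.
Posterior ∝ λ^4e^(−3λ) · λ^4e^(−27.9λ) = λ^8e^(−30.9λ), i.e. Gamma(9, 30.9).
Mode = (a−1)/b = 8/30.9 ≈ 0.259.

λ̂_MAP = 0.259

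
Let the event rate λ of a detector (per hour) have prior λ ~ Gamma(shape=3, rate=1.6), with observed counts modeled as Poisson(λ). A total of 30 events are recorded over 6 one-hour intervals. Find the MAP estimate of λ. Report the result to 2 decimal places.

λ̂_MAP = 4.21

Σxᵢ = 30, n = 6.
Posterior ∝ λ^2e^(−1.6λ) · λ^30e^(−6λ) = λ^32e^(−7.6λ), i.e. Gamma(shape=33, rate=7.6).
The mode of a Gamma(a, b) with a ≥ 1 (shape–rate) is (a−1)/b = 32/7.6 ≈ 4.21.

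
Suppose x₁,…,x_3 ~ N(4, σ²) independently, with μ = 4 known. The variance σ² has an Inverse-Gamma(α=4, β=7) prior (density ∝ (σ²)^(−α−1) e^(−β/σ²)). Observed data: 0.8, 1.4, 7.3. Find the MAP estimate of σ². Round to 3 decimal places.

Sum of squared deviations about the known mean: SS = (0.8−4)² + (1.4−4)² + (7.3−4)² = 27.89.
The Normal likelihood contributes (σ²)^(−n/2) exp(−SS/(2σ²)), so the posterior is Inverse-Gamma(α + n/2, β + SS/2) = Inverse-Gamma(5.5, 20.945).
The mode of Inverse-Gamma(a, b) is b/(a+1) = 20.945/6.5 ≈ 3.222.

σ̂²_MAP = 3.222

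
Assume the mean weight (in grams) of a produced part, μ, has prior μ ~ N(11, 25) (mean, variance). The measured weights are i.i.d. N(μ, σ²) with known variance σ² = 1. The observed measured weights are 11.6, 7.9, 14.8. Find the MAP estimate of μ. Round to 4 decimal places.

μ̂_MAP = 11.4276

n = 3; x̄ = (11.6 + 7.9 + 14.8)/3 = 34.3/3 = 343/30 ≈ 11.4333.
For a Normal prior and Normal likelihood with known variance, the posterior is Normal; its mode equals its mean, the precision-weighted average.
Prior precision 1/σ₀² = 1/25 = 0.04; data precision n/σ² = 3/1 = 3.
μ̂ = (0.04·11 + 3·(343/30)) / (0.04 + 3) = 34.74/3.04 = 1737/152 ≈ 11.4276.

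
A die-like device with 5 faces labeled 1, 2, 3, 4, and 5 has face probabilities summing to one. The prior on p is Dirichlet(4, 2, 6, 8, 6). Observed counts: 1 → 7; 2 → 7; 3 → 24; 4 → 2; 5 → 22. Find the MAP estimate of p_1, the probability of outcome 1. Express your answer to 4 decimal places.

The posterior is Dirichlet(αᵢ + nᵢ) = Dirichlet(11, 9, 30, 10, 28).
For a Dirichlet(a₁,…,a_K) with all aᵢ > 1, the mode has j-th component (aⱼ − 1)/(Σaᵢ − K).
Here Σaᵢ = 88 and K = 5, so p_1 = (11 − 1)/(88 − 5) = 10/83 ≈ 0.1205.

MAP estimate: 0.1205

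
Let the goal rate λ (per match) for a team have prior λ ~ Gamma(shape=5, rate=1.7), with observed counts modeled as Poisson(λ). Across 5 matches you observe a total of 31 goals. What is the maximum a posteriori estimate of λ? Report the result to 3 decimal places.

Σxᵢ = 31, n = 5.
Posterior ∝ λ^4e^(−1.7λ) · λ^31e^(−5λ) = λ^35e^(−6.7λ), i.e. Gamma(shape=36, rate=6.7).
The mode of a Gamma(a, b) with a ≥ 1 (shape–rate) is (a−1)/b = 35/6.7 ≈ 5.224.

λ̂_MAP = 5.224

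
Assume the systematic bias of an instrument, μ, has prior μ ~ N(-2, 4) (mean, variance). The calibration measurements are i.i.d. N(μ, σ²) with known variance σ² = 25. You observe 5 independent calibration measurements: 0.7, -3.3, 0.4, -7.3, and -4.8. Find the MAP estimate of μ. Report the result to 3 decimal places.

μ̂_MAP = -2.382

n = 5; x̄ = (0.7 + (-3.3) + 0.4 + (-7.3) + (-4.8))/5 = -14.3/5 = -2.86.
For a Normal prior and Normal likelihood with known variance, the posterior is Normal; its mode equals its mean, the precision-weighted average.
Prior precision 1/σ₀² = 1/4 = 0.25; data precision n/σ² = 5/25 = 0.2.
μ̂ = (0.25·(-2) + 0.2·(-2.86)) / (0.25 + 0.2) = (-1.072)/0.45 = -536/225 ≈ -2.382.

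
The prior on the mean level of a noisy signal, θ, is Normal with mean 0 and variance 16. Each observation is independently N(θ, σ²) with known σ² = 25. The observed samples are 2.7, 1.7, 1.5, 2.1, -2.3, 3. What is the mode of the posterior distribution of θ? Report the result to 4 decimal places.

n = 6; x̄ = (2.7 + 1.7 + 1.5 + 2.1 + (-2.3) + 3)/6 = 8.7/6 = 1.45.
For a Normal prior and Normal likelihood with known variance, the posterior is Normal; its mode equals its mean, the precision-weighted average.
Prior precision 1/σ₀² = 1/16 = 0.0625; data precision n/σ² = 6/25 = 0.24.
θ̂ = (0.0625·0 + 0.24·1.45) / (0.0625 + 0.24) = 0.348/0.3025 = 696/605 ≈ 1.1504.

θ̂_MAP = 1.1504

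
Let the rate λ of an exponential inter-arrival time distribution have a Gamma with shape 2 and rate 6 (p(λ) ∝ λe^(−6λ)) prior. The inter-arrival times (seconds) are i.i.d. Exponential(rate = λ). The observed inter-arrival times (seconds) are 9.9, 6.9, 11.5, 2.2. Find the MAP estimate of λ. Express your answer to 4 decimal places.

λ̂_MAP = 0.1370

The Exponential(rate=λ) likelihood is ∝ λ^n e^(−λΣtᵢ). Here n = 4 and Σtᵢ = 9.9 + 6.9 + 11.5 + 2.2 = 30.5.
Posterior ∝ λe^(−6λ) · λ^4e^(−30.5λ) = λ^5e^(−36.5λ), i.e. Gamma(6, 36.5).
Mode = (a−1)/b = 5/36.5 ≈ 0.1370.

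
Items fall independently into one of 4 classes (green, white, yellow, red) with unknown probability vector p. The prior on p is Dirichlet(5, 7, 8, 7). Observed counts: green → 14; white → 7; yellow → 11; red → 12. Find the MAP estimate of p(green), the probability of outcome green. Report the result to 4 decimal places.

The posterior is Dirichlet(αᵢ + nᵢ) = Dirichlet(19, 14, 19, 19).
For a Dirichlet(a₁,…,a_K) with all aᵢ > 1, the mode has j-th component (aⱼ − 1)/(Σaᵢ − K).
Here Σaᵢ = 71 and K = 4, so p(green) = (19 − 1)/(71 − 4) = 18/67 ≈ 0.2687.

MAP estimate of p(green) = 0.2687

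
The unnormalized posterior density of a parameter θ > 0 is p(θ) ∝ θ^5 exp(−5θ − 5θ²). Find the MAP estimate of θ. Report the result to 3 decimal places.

θ̂_MAP = 0.500

ℓ'(θ) = 5/θ − 5 − 10θ. Setting this to zero and multiplying by θ: 10θ² + 5θ − 5 = 0.
θ = (−5 + √(5² + 4·10·5)) / (2·10) = (−5 + √225) / 20 = (−5 + 15)/20 = 1/2.
ℓ''(θ) = −5/θ² − 10 < 0, confirming a maximum.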